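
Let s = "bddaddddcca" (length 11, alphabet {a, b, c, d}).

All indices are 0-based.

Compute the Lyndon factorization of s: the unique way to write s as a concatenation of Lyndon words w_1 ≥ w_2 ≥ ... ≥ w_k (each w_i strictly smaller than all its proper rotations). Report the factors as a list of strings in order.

["bdd", "addddcc", "a"]

emit factor 1: 'bdd' (i=0, period=3)
emit factor 2: 'addddcc' (i=3, period=7)
emit factor 3: 'a' (i=10, period=1)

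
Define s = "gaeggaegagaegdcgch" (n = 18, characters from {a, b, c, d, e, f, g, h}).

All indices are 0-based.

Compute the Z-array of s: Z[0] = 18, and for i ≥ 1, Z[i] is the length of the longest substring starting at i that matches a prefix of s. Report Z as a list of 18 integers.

[18, 0, 0, 1, 4, 0, 0, 2, 0, 4, 0, 0, 1, 0, 0, 1, 0, 0]

Z[0]=18
i=1: outside box; Z[1]=0
i=2: outside box; Z[2]=0
i=3: outside box; Z[3]=1 grow→box=[3,4)
i=4: outside box; Z[4]=4 grow→box=[4,8)
i=5: min(r-i=3, Z[1]=0)=0; Z[5]=0
i=6: min(r-i=2, Z[2]=0)=0; Z[6]=0
i=7: min(r-i=1, Z[3]=1)=1; Z[7]=2 grow→box=[7,9)
i=8: min(r-i=1, Z[1]=0)=0; Z[8]=0
i=9: outside box; Z[9]=4 grow→box=[9,13)
i=10: min(r-i=3, Z[1]=0)=0; Z[10]=0
i=11: min(r-i=2, Z[2]=0)=0; Z[11]=0
i=12: min(r-i=1, Z[3]=1)=1; Z[12]=1
i=13: outside box; Z[13]=0
i=14: outside box; Z[14]=0
i=15: outside box; Z[15]=1 grow→box=[15,16)
i=16: outside box; Z[16]=0
i=17: outside box; Z[17]=0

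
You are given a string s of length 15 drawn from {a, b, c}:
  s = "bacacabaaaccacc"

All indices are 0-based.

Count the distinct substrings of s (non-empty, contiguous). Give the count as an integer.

97

rank→(start, suffix):
  0 → (7, 'aaaccacc')
  1 → (8, 'aaccacc')
  2 → (5, 'abaaaccacc')
  3 → (3, 'acabaaaccacc')
  4 → (1, 'acacabaaaccacc')
  5 → (12, 'acc')
  6 → (9, 'accacc')
  7 → (6, 'baaaccacc')
  8 → (0, 'bacacabaaaccacc')
  9 → (14, 'c')
  10 → (4, 'cabaaaccacc')
  11 → (2, 'cacabaaaccacc')
  12 → (11, 'cacc')
  13 → (13, 'cc')
  14 → (10, 'ccacc')

SA = [7, 8, 5, 3, 1, 12, 9, 6, 0, 14, 4, 2, 11, 13, 10]
i: (SA[i-1],SA[i]) lcp shared
  1: (7,8) 2 'aa'
  2: (8,5) 1 'a'
  3: (5,3) 1 'a'
  4: (3,1) 3 'aca'
  5: (1,12) 2 'ac'
  6: (12,9) 3 'acc'
  7: (9,6) 0 ''
  8: (6,0) 2 'ba'
  9: (0,14) 0 ''
  10: (14,4) 1 'c'
  11: (4,2) 2 'ca'
  12: (2,11) 3 'cac'
  13: (11,13) 1 'c'
  14: (13,10) 2 'cc'

n(n+1)/2 = 15·16/2 = 120
Σ LCP = 0 + 2 + 1 + 1 + 3 + 2 + 3 + 0 + 2 + 0 + 1 + 2 + 3 + 1 + 2 = 23
distinct = 120 − 23 = 97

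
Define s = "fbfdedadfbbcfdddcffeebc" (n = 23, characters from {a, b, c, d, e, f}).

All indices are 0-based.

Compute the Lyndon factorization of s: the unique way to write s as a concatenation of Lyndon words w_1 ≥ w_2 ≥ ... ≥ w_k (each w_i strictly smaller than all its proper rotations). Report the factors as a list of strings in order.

["f", "bfded", "adfbbcfdddcffeebc"]

emit factor 1: 'f' (i=0, period=1)
emit factor 2: 'bfded' (i=1, period=5)
emit factor 3: 'adfbbcfdddcffeebc' (i=6, period=17)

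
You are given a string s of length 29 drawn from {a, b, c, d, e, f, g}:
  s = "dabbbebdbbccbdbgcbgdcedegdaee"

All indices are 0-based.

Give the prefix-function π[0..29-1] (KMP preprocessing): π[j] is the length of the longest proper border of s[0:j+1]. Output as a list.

π[0] = 0
j=1 s[j]='a': π[1]=0 (border '')
j=2 s[j]='b': π[2]=0 (border '')
j=3 s[j]='b': π[3]=0 (border '')
j=4 s[j]='b': π[4]=0 (border '')
j=5 s[j]='e': π[5]=0 (border '')
j=6 s[j]='b': π[6]=0 (border '')
j=7 s[j]='d': π[7]=1 (border 'd')
j=8 s[j]='b': k: 1→0; π[8]=0 (border '')
j=9 s[j]='b': π[9]=0 (border '')
j=10 s[j]='c': π[10]=0 (border '')
j=11 s[j]='c': π[11]=0 (border '')
j=12 s[j]='b': π[12]=0 (border '')
j=13 s[j]='d': π[13]=1 (border 'd')
j=14 s[j]='b': k: 1→0; π[14]=0 (border '')
j=15 s[j]='g': π[15]=0 (border '')
j=16 s[j]='c': π[16]=0 (border '')
j=17 s[j]='b': π[17]=0 (border '')
j=18 s[j]='g': π[18]=0 (border '')
j=19 s[j]='d': π[19]=1 (border 'd')
j=20 s[j]='c': k: 1→0; π[20]=0 (border '')
j=21 s[j]='e': π[21]=0 (border '')
j=22 s[j]='d': π[22]=1 (border 'd')
j=23 s[j]='e': k: 1→0; π[23]=0 (border '')
j=24 s[j]='g': π[24]=0 (border '')
j=25 s[j]='d': π[25]=1 (border 'd')
j=26 s[j]='a': π[26]=2 (border 'da')
j=27 s[j]='e': k: 2→0; π[27]=0 (border '')
j=28 s[j]='e': π[28]=0 (border '')

[0, 0, 0, 0, 0, 0, 0, 1, 0, 0, 0, 0, 0, 1, 0, 0, 0, 0, 0, 1, 0, 0, 1, 0, 0, 1, 2, 0, 0]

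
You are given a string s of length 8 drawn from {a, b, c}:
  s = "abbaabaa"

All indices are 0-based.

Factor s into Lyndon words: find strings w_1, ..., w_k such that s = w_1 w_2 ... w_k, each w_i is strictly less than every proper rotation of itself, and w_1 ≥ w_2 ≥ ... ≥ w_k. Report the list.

emit factor 1: 'abb' (i=0, period=3)
emit factor 2: 'aab' (i=3, period=3)
emit factor 3: 'a' (i=6, period=1)
emit factor 4: 'a' (i=7, period=1)

["abb", "aab", "a", "a"]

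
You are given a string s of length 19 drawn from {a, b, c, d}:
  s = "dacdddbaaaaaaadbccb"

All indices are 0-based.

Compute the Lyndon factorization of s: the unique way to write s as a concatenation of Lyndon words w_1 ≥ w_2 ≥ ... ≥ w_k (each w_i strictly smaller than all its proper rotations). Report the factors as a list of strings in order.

["d", "acdddb", "aaaaaaadbccb"]

emit factor 1: 'd' (i=0, period=1)
emit factor 2: 'acdddb' (i=1, period=6)
emit factor 3: 'aaaaaaadbccb' (i=7, period=12)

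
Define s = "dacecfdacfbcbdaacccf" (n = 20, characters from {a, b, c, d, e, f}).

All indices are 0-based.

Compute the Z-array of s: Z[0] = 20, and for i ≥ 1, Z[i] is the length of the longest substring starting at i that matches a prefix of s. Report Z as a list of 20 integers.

[20, 0, 0, 0, 0, 0, 3, 0, 0, 0, 0, 0, 0, 2, 0, 0, 0, 0, 0, 0]

Z[0]=20
i=1: fresh scan; Z[1]=0
i=2: fresh scan; Z[2]=0
i=3: fresh scan; Z[3]=0
i=4: fresh scan; Z[4]=0
i=5: fresh scan; Z[5]=0
i=6: fresh scan; Z[6]=3 extend→box=[6,9)
i=7: min(r-i=2, Z[1]=0)=0; Z[7]=0
i=8: min(r-i=1, Z[2]=0)=0; Z[8]=0
i=9: fresh scan; Z[9]=0
i=10: fresh scan; Z[10]=0
i=11: fresh scan; Z[11]=0
i=12: fresh scan; Z[12]=0
i=13: fresh scan; Z[13]=2 extend→box=[13,15)
i=14: min(r-i=1, Z[1]=0)=0; Z[14]=0
i=15: fresh scan; Z[15]=0
i=16: fresh scan; Z[16]=0
i=17: fresh scan; Z[17]=0
i=18: fresh scan; Z[18]=0
i=19: fresh scan; Z[19]=0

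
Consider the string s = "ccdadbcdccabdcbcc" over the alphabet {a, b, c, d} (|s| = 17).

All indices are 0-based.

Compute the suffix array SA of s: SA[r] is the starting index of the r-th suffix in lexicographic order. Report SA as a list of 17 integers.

sorted suffixes:
  #0 SA[0]=10  'abdcbcc'
  #1 SA[1]=3  'adbcdccabdcbcc'
  #2 SA[2]=14  'bcc'
  #3 SA[3]=5  'bcdccabdcbcc'
  #4 SA[4]=11  'bdcbcc'
  #5 SA[5]=16  'c'
  #6 SA[6]=9  'cabdcbcc'
  #7 SA[7]=13  'cbcc'
  #8 SA[8]=15  'cc'
  #9 SA[9]=8  'ccabdcbcc'
  #10 SA[10]=0  'ccdadbcdccabdcbcc'
  #11 SA[11]=1  'cdadbcdccabdcbcc'
  #12 SA[12]=6  'cdccabdcbcc'
  #13 SA[13]=2  'dadbcdccabdcbcc'
  #14 SA[14]=4  'dbcdccabdcbcc'
  #15 SA[15]=12  'dcbcc'
  #16 SA[16]=7  'dccabdcbcc'

[10, 3, 14, 5, 11, 16, 9, 13, 15, 8, 0, 1, 6, 2, 4, 12, 7]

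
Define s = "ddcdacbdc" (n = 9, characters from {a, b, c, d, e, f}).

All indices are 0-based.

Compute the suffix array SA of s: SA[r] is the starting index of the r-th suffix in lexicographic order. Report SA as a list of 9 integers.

[4, 6, 8, 5, 2, 3, 7, 1, 0]

rank | idx | suffix
   0 |   4 | acbdc
   1 |   6 | bdc
   2 |   8 | c
   3 |   5 | cbdc
   4 |   2 | cdacbdc
   5 |   3 | dacbdc
   6 |   7 | dc
   7 |   1 | dcdacbdc
   8 |   0 | ddcdacbdc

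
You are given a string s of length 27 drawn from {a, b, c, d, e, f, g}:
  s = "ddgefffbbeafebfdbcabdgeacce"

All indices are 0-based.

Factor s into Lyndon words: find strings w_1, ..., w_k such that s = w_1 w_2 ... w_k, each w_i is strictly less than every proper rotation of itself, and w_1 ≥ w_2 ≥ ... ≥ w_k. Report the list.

emit factor 1: 'ddgefff' (i=0, period=7)
emit factor 2: 'bbe' (i=7, period=3)
emit factor 3: 'afebfdbc' (i=10, period=8)
emit factor 4: 'abdgeacce' (i=18, period=9)

["ddgefff", "bbe", "afebfdbc", "abdgeacce"]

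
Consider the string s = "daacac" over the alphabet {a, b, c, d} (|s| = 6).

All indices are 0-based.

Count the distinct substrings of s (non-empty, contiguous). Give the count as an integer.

17

rank→(start, suffix):
  0 → (1, 'aacac')
  1 → (4, 'ac')
  2 → (2, 'acac')
  3 → (5, 'c')
  4 → (3, 'cac')
  5 → (0, 'daacac')

SA = [1, 4, 2, 5, 3, 0]
rank  pair      lcp
   1  s[1:],s[4:]  1  'a'
   2  s[4:],s[2:]  2  'ac'
   3  s[2:],s[5:]  0  ''
   4  s[5:],s[3:]  1  'c'
   5  s[3:],s[0:]  0  ''

n(n+1)/2 = 6·7/2 = 21
Σ LCP = 0 + 1 + 2 + 0 + 1 + 0 = 4
distinct = 21 − 4 = 17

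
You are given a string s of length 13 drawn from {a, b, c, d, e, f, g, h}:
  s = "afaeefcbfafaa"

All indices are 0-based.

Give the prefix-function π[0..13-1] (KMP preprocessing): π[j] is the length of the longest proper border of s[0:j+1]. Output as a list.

[0, 0, 1, 0, 0, 0, 0, 0, 0, 1, 2, 3, 1]

π[0] = 0
j=1 s[j]='f': π[1]=0 (border '')
j=2 s[j]='a': π[2]=1 (border 'a')
j=3 s[j]='e': k: 1→0; π[3]=0 (border '')
j=4 s[j]='e': π[4]=0 (border '')
j=5 s[j]='f': π[5]=0 (border '')
j=6 s[j]='c': π[6]=0 (border '')
j=7 s[j]='b': π[7]=0 (border '')
j=8 s[j]='f': π[8]=0 (border '')
j=9 s[j]='a': π[9]=1 (border 'a')
j=10 s[j]='f': π[10]=2 (border 'af')
j=11 s[j]='a': π[11]=3 (border 'afa')
j=12 s[j]='a': k: 3→1→0; π[12]=1 (border 'a')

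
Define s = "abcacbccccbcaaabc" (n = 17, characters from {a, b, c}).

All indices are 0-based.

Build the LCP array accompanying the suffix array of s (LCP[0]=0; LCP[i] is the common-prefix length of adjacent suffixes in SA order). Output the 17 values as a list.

sorted suffixes:
  #0 SA[0]=12  'aaabc'
  #1 SA[1]=13  'aabc'
  #2 SA[2]=14  'abc'
  #3 SA[3]=0  'abcacbccccbcaaabc'
  #4 SA[4]=3  'acbccccbcaaabc'
  #5 SA[5]=15  'bc'
  #6 SA[6]=10  'bcaaabc'
  #7 SA[7]=1  'bcacbccccbcaaabc'
  #8 SA[8]=5  'bccccbcaaabc'
  #9 SA[9]=16  'c'
  #10 SA[10]=11  'caaabc'
  #11 SA[11]=2  'cacbccccbcaaabc'
  #12 SA[12]=9  'cbcaaabc'
  #13 SA[13]=4  'cbccccbcaaabc'
  #14 SA[14]=8  'ccbcaaabc'
  #15 SA[15]=7  'cccbcaaabc'
  #16 SA[16]=6  'ccccbcaaabc'

SA = [12, 13, 14, 0, 3, 15, 10, 1, 5, 16, 11, 2, 9, 4, 8, 7, 6]
[i] adj suffixes → lcp
  [1] 12/13 → 2 ('aa')
  [2] 13/14 → 1 ('a')
  [3] 14/0 → 3 ('abc')
  [4] 0/3 → 1 ('a')
  [5] 3/15 → 0 ('')
  [6] 15/10 → 2 ('bc')
  [7] 10/1 → 3 ('bca')
  [8] 1/5 → 2 ('bc')
  [9] 5/16 → 0 ('')
  [10] 16/11 → 1 ('c')
  [11] 11/2 → 2 ('ca')
  [12] 2/9 → 1 ('c')
  [13] 9/4 → 3 ('cbc')
  [14] 4/8 → 1 ('c')
  [15] 8/7 → 2 ('cc')
  [16] 7/6 → 3 ('ccc')

[0, 2, 1, 3, 1, 0, 2, 3, 2, 0, 1, 2, 1, 3, 1, 2, 3]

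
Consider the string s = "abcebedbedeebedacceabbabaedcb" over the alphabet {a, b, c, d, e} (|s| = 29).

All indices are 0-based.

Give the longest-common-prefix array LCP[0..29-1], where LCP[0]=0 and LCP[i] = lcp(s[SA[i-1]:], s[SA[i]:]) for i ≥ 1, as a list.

[0, 2, 2, 1, 1, 0, 1, 2, 1, 1, 1, 3, 3, 0, 1, 1, 2, 0, 1, 1, 1, 0, 1, 4, 1, 2, 2, 2, 1]

rank→(start, suffix):
  0 → (22, 'abaedcb')
  1 → (19, 'abbabaedcb')
  2 → (0, 'abcebedbedeebedacceabbabaedcb')
  3 → (15, 'acceabbabaedcb')
  4 → (24, 'aedcb')
  5 → (28, 'b')
  6 → (21, 'babaedcb')
  7 → (23, 'baedcb')
  8 → (20, 'bbabaedcb')
  9 → (1, 'bcebedbedeebedacceabbabaedcb')
  10 → (12, 'bedacceabbabaedcb')
  11 → (4, 'bedbedeebedacceabbabaedcb')
  12 → (7, 'bedeebedacceabbabaedcb')
  13 → (27, 'cb')
  14 → (16, 'cceabbabaedcb')
  15 → (17, 'ceabbabaedcb')
  16 → (2, 'cebedbedeebedacceabbabaedcb')
  17 → (14, 'dacceabbabaedcb')
  18 → (6, 'dbedeebedacceabbabaedcb')
  19 → (26, 'dcb')
  20 → (9, 'deebedacceabbabaedcb')
  21 → (18, 'eabbabaedcb')
  22 → (11, 'ebedacceabbabaedcb')
  23 → (3, 'ebedbedeebedacceabbabaedcb')
  24 → (13, 'edacceabbabaedcb')
  25 → (5, 'edbedeebedacceabbabaedcb')
  26 → (25, 'edcb')
  27 → (8, 'edeebedacceabbabaedcb')
  28 → (10, 'eebedacceabbabaedcb')

SA = [22, 19, 0, 15, 24, 28, 21, 23, 20, 1, 12, 4, 7, 27, 16, 17, 2, 14, 6, 26, 9, 18, 11, 3, 13, 5, 25, 8, 10]
i: (SA[i-1],SA[i]) lcp shared
  1: (22,19) 2 'ab'
  2: (19,0) 2 'ab'
  3: (0,15) 1 'a'
  4: (15,24) 1 'a'
  5: (24,28) 0 ''
  6: (28,21) 1 'b'
  7: (21,23) 2 'ba'
  8: (23,20) 1 'b'
  9: (20,1) 1 'b'
  10: (1,12) 1 'b'
  11: (12,4) 3 'bed'
  12: (4,7) 3 'bed'
  13: (7,27) 0 ''
  14: (27,16) 1 'c'
  15: (16,17) 1 'c'
  16: (17,2) 2 'ce'
  17: (2,14) 0 ''
  18: (14,6) 1 'd'
  19: (6,26) 1 'd'
  20: (26,9) 1 'd'
  21: (9,18) 0 ''
  22: (18,11) 1 'e'
  23: (11,3) 4 'ebed'
  24: (3,13) 1 'e'
  25: (13,5) 2 'ed'
  26: (5,25) 2 'ed'
  27: (25,8) 2 'ed'
  28: (8,10) 1 'e'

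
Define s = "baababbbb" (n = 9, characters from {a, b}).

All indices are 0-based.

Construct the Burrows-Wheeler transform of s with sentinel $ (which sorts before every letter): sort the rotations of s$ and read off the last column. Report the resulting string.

rank  rotation    last
    0  $baababbbb  b
    1  aababbbb$b  b
    2  ababbbb$ba  a
    3  abbbb$baab  b
    4  b$baababbb  b
    5  baababbbb$  $
    6  babbbb$baa  a
    7  bb$baababb  b
    8  bbb$baabab  b
    9  bbbb$baaba  a

bbabb$abba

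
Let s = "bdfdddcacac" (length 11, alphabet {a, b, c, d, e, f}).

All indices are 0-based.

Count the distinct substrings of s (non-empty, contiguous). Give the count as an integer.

sorted suffixes:
  #0 SA[0]=9  'ac'
  #1 SA[1]=7  'acac'
  #2 SA[2]=0  'bdfdddcacac'
  #3 SA[3]=10  'c'
  #4 SA[4]=8  'cac'
  #5 SA[5]=6  'cacac'
  #6 SA[6]=5  'dcacac'
  #7 SA[7]=4  'ddcacac'
  #8 SA[8]=3  'dddcacac'
  #9 SA[9]=1  'dfdddcacac'
  #10 SA[10]=2  'fdddcacac'

SA = [9, 7, 0, 10, 8, 6, 5, 4, 3, 1, 2]
i: (SA[i-1],SA[i]) lcp shared
  1: (9,7) 2 'ac'
  2: (7,0) 0 ''
  3: (0,10) 0 ''
  4: (10,8) 1 'c'
  5: (8,6) 3 'cac'
  6: (6,5) 0 ''
  7: (5,4) 1 'd'
  8: (4,3) 2 'dd'
  9: (3,1) 1 'd'
  10: (1,2) 0 ''

n(n+1)/2 = 11·12/2 = 66
Σ LCP = 0 + 2 + 0 + 0 + 1 + 3 + 0 + 1 + 2 + 1 + 0 = 10
distinct = 66 − 10 = 56

56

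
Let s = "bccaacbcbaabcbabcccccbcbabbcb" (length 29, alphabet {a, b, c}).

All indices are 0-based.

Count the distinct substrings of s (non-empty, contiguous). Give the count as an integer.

372

rank→(start, suffix):
  0 → (9, 'aabcbabcccccbcbabbcb')
  1 → (3, 'aacbcbaabcbabcccccbcbabbcb')
  2 → (24, 'abbcb')
  3 → (10, 'abcbabcccccbcbabbcb')
  4 → (14, 'abcccccbcbabbcb')
  5 → (4, 'acbcbaabcbabcccccbcbabbcb')
  6 → (28, 'b')
  7 → (8, 'baabcbabcccccbcbabbcb')
  8 → (23, 'babbcb')
  9 → (13, 'babcccccbcbabbcb')
  10 → (25, 'bbcb')
  11 → (26, 'bcb')
  12 → (6, 'bcbaabcbabcccccbcbabbcb')
  13 → (21, 'bcbabbcb')
  14 → (11, 'bcbabcccccbcbabbcb')
  15 → (0, 'bccaacbcbaabcbabcccccbcbabbcb')
  16 → (15, 'bcccccbcbabbcb')
  17 → (2, 'caacbcbaabcbabcccccbcbabbcb')
  18 → (27, 'cb')
  19 → (7, 'cbaabcbabcccccbcbabbcb')
  20 → (22, 'cbabbcb')
  21 → (12, 'cbabcccccbcbabbcb')
  22 → (5, 'cbcbaabcbabcccccbcbabbcb')
  23 → (20, 'cbcbabbcb')
  24 → (1, 'ccaacbcbaabcbabcccccbcbabbcb')
  25 → (19, 'ccbcbabbcb')
  26 → (18, 'cccbcbabbcb')
  27 → (17, 'ccccbcbabbcb')
  28 → (16, 'cccccbcbabbcb')

SA = [9, 3, 24, 10, 14, 4, 28, 8, 23, 13, 25, 26, 6, 21, 11, 0, 15, 2, 27, 7, 22, 12, 5, 20, 1, 19, 18, 17, 16]
rank  pair      lcp
   1  s[9:],s[3:]  2  'aa'
   2  s[3:],s[24:]  1  'a'
   3  s[24:],s[10:]  2  'ab'
   4  s[10:],s[14:]  3  'abc'
   5  s[14:],s[4:]  1  'a'
   6  s[4:],s[28:]  0  ''
   7  s[28:],s[8:]  1  'b'
   8  s[8:],s[23:]  2  'ba'
   9  s[23:],s[13:]  3  'bab'
  10  s[13:],s[25:]  1  'b'
  11  s[25:],s[26:]  1  'b'
  12  s[26:],s[6:]  3  'bcb'
  13  s[6:],s[21:]  4  'bcba'
  14  s[21:],s[11:]  5  'bcbab'
  15  s[11:],s[0:]  2  'bc'
  16  s[0:],s[15:]  3  'bcc'
  17  s[15:],s[2:]  0  ''
  18  s[2:],s[27:]  1  'c'
  19  s[27:],s[7:]  2  'cb'
  20  s[7:],s[22:]  3  'cba'
  21  s[22:],s[12:]  4  'cbab'
  22  s[12:],s[5:]  2  'cb'
  23  s[5:],s[20:]  5  'cbcba'
  24  s[20:],s[1:]  1  'c'
  25  s[1:],s[19:]  2  'cc'
  26  s[19:],s[18:]  2  'cc'
  27  s[18:],s[17:]  3  'ccc'
  28  s[17:],s[16:]  4  'cccc'

n(n+1)/2 = 29·30/2 = 435
Σ LCP = 0 + 2 + 1 + 2 + 3 + 1 + 0 + 1 + 2 + 3 + 1 + 1 + 3 + 4 + 5 + 2 + 3 + 0 + 1 + 2 + 3 + 4 + 2 + 5 + 1 + 2 + 2 + 3 + 4 = 63
distinct = 435 − 63 = 372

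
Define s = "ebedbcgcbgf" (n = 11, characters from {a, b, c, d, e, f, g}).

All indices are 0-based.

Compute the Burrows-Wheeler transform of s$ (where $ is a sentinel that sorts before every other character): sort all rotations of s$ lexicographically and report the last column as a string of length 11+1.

fdecgbe$bgcb

rank  rotation      last
    0  $ebedbcgcbgf  f
    1  bcgcbgf$ebed  d
    2  bedbcgcbgf$e  e
    3  bgf$ebedbcgc  c
    4  cbgf$ebedbcg  g
    5  cgcbgf$ebedb  b
    6  dbcgcbgf$ebe  e
    7  ebedbcgcbgf$  $
    8  edbcgcbgf$eb  b
    9  f$ebedbcgcbg  g
   10  gcbgf$ebedbc  c
   11  gf$ebedbcgcb  b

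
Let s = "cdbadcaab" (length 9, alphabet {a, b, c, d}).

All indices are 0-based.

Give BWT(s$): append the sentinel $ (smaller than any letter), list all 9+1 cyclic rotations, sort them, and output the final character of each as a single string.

bcabadd$ca

rank  rotation    last
    0  $cdbadcaab  b
    1  aab$cdbadc  c
    2  ab$cdbadca  a
    3  adcaab$cdb  b
    4  b$cdbadcaa  a
    5  badcaab$cd  d
    6  caab$cdbad  d
    7  cdbadcaab$  $
    8  dbadcaab$c  c
    9  dcaab$cdba  a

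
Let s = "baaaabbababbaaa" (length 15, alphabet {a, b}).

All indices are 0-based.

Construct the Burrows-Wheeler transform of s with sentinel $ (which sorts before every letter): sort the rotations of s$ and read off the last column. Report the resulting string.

aaabbaabbab$baaa

rank  rotation          last
    0  $baaaabbababbaaa  a
    1  a$baaaabbababbaa  a
    2  aa$baaaabbababba  a
    3  aaa$baaaabbababb  b
    4  aaaabbababbaaa$b  b
    5  aaabbababbaaa$ba  a
    6  aabbababbaaa$baa  a
    7  ababbaaa$baaaabb  b
    8  abbaaa$baaaabbab  b
    9  abbababbaaa$baaa  a
   10  baaa$baaaabbabab  b
   11  baaaabbababbaaa$  $
   12  bababbaaa$baaaab  b
   13  babbaaa$baaaabba  a
   14  bbaaa$baaaabbaba  a
   15  bbababbaaa$baaaa  a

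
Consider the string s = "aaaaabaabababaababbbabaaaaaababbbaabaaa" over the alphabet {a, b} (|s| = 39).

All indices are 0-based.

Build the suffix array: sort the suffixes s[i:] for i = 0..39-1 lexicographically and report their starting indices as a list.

rank→(start, suffix):
  0 → (38, 'a')
  1 → (37, 'aa')
  2 → (36, 'aaa')
  3 → (22, 'aaaaaababbbaabaaa')
  4 → (0, 'aaaaabaabababaababbbabaaaaaababbbaabaaa')
  5 → (23, 'aaaaababbbaabaaa')
  6 → (1, 'aaaabaabababaababbbabaaaaaababbbaabaaa')
  7 → (24, 'aaaababbbaabaaa')
  8 → (2, 'aaabaabababaababbbabaaaaaababbbaabaaa')
  9 → (25, 'aaababbbaabaaa')
  10 → (33, 'aabaaa')
  11 → (3, 'aabaabababaababbbabaaaaaababbbaabaaa')
  12 → (6, 'aabababaababbbabaaaaaababbbaabaaa')
  13 → (26, 'aababbbaabaaa')
  14 → (13, 'aababbbabaaaaaababbbaabaaa')
  15 → (34, 'abaaa')
  16 → (20, 'abaaaaaababbbaabaaa')
  17 → (4, 'abaabababaababbbabaaaaaababbbaabaaa')
  18 → (11, 'abaababbbabaaaaaababbbaabaaa')
  19 → (9, 'ababaababbbabaaaaaababbbaabaaa')
  20 → (7, 'abababaababbbabaaaaaababbbaabaaa')
  21 → (27, 'ababbbaabaaa')
  22 → (14, 'ababbbabaaaaaababbbaabaaa')
  23 → (29, 'abbbaabaaa')
  24 → (16, 'abbbabaaaaaababbbaabaaa')
  25 → (35, 'baaa')
  26 → (21, 'baaaaaababbbaabaaa')
  27 → (32, 'baabaaa')
  28 → (5, 'baabababaababbbabaaaaaababbbaabaaa')
  29 → (12, 'baababbbabaaaaaababbbaabaaa')
  30 → (19, 'babaaaaaababbbaabaaa')
  31 → (10, 'babaababbbabaaaaaababbbaabaaa')
  32 → (8, 'bababaababbbabaaaaaababbbaabaaa')
  33 → (28, 'babbbaabaaa')
  34 → (15, 'babbbabaaaaaababbbaabaaa')
  35 → (31, 'bbaabaaa')
  36 → (18, 'bbabaaaaaababbbaabaaa')
  37 → (30, 'bbbaabaaa')
  38 → (17, 'bbbabaaaaaababbbaabaaa')

[38, 37, 36, 22, 0, 23, 1, 24, 2, 25, 33, 3, 6, 26, 13, 34, 20, 4, 11, 9, 7, 27, 14, 29, 16, 35, 21, 32, 5, 12, 19, 10, 8, 28, 15, 31, 18, 30, 17]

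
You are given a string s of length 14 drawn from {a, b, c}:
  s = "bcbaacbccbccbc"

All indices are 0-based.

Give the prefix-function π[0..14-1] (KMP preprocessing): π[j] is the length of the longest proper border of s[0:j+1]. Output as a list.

π[0] = 0
j=1 s[j]='c': π[1]=0 (border '')
j=2 s[j]='b': π[2]=1 (border 'b')
j=3 s[j]='a': k: 1→0; π[3]=0 (border '')
j=4 s[j]='a': π[4]=0 (border '')
j=5 s[j]='c': π[5]=0 (border '')
j=6 s[j]='b': π[6]=1 (border 'b')
j=7 s[j]='c': π[7]=2 (border 'bc')
j=8 s[j]='c': k: 2→0; π[8]=0 (border '')
j=9 s[j]='b': π[9]=1 (border 'b')
j=10 s[j]='c': π[10]=2 (border 'bc')
j=11 s[j]='c': k: 2→0; π[11]=0 (border '')
j=12 s[j]='b': π[12]=1 (border 'b')
j=13 s[j]='c': π[13]=2 (border 'bc')

[0, 0, 1, 0, 0, 0, 1, 2, 0, 1, 2, 0, 1, 2]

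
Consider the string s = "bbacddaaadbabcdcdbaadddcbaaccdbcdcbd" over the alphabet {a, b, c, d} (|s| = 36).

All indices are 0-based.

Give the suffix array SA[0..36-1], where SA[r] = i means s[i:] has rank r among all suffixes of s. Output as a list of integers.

[6, 25, 7, 18, 11, 26, 2, 8, 19, 24, 17, 10, 1, 0, 30, 12, 34, 23, 33, 27, 15, 28, 31, 13, 3, 35, 5, 16, 9, 29, 22, 32, 14, 4, 21, 20]

sorted suffixes:
  #0 SA[0]=6  'aaadbabcdcdbaadddcbaaccdbcdcbd'
  #1 SA[1]=25  'aaccdbcdcbd'
  #2 SA[2]=7  'aadbabcdcdbaadddcbaaccdbcdcbd'
  #3 SA[3]=18  'aadddcbaaccdbcdcbd'
  #4 SA[4]=11  'abcdcdbaadddcbaaccdbcdcbd'
  #5 SA[5]=26  'accdbcdcbd'
  #6 SA[6]=2  'acddaaadbabcdcdbaadddcbaaccdbcdcbd'
  #7 SA[7]=8  'adbabcdcdbaadddcbaaccdbcdcbd'
  #8 SA[8]=19  'adddcbaaccdbcdcbd'
  #9 SA[9]=24  'baaccdbcdcbd'
  #10 SA[10]=17  'baadddcbaaccdbcdcbd'
  #11 SA[11]=10  'babcdcdbaadddcbaaccdbcdcbd'
  #12 SA[12]=1  'bacddaaadbabcdcdbaadddcbaaccdbcdcbd'
  #13 SA[13]=0  'bbacddaaadbabcdcdbaadddcbaaccdbcdcbd'
  #14 SA[14]=30  'bcdcbd'
  #15 SA[15]=12  'bcdcdbaadddcbaaccdbcdcbd'
  #16 SA[16]=34  'bd'
  #17 SA[17]=23  'cbaaccdbcdcbd'
  #18 SA[18]=33  'cbd'
  #19 SA[19]=27  'ccdbcdcbd'
  #20 SA[20]=15  'cdbaadddcbaaccdbcdcbd'
  #21 SA[21]=28  'cdbcdcbd'
  #22 SA[22]=31  'cdcbd'
  #23 SA[23]=13  'cdcdbaadddcbaaccdbcdcbd'
  #24 SA[24]=3  'cddaaadbabcdcdbaadddcbaaccdbcdcbd'
  #25 SA[25]=35  'd'
  #26 SA[26]=5  'daaadbabcdcdbaadddcbaaccdbcdcbd'
  #27 SA[27]=16  'dbaadddcbaaccdbcdcbd'
  #28 SA[28]=9  'dbabcdcdbaadddcbaaccdbcdcbd'
  #29 SA[29]=29  'dbcdcbd'
  #30 SA[30]=22  'dcbaaccdbcdcbd'
  #31 SA[31]=32  'dcbd'
  #32 SA[32]=14  'dcdbaadddcbaaccdbcdcbd'
  #33 SA[33]=4  'ddaaadbabcdcdbaadddcbaaccdbcdcbd'
  #34 SA[34]=21  'ddcbaaccdbcdcbd'
  #35 SA[35]=20  'dddcbaaccdbcdcbd'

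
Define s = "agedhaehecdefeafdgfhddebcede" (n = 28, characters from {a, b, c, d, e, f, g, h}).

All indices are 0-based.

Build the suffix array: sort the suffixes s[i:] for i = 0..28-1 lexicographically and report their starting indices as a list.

[5, 14, 0, 23, 9, 24, 20, 26, 21, 10, 16, 3, 27, 13, 22, 8, 25, 2, 11, 6, 15, 12, 18, 1, 17, 4, 19, 7]

rank | idx | suffix
   0 |   5 | aehecdefeafdgfhddebcede
   1 |  14 | afdgfhddebcede
   2 |   0 | agedhaehecdefeafdgfhddebcede
   3 |  23 | bcede
   4 |   9 | cdefeafdgfhddebcede
   5 |  24 | cede
   6 |  20 | ddebcede
   7 |  26 | de
   8 |  21 | debcede
   9 |  10 | defeafdgfhddebcede
  10 |  16 | dgfhddebcede
  11 |   3 | dhaehecdefeafdgfhddebcede
  12 |  27 | e
  13 |  13 | eafdgfhddebcede
  14 |  22 | ebcede
  15 |   8 | ecdefeafdgfhddebcede
  16 |  25 | ede
  17 |   2 | edhaehecdefeafdgfhddebcede
  18 |  11 | efeafdgfhddebcede
  19 |   6 | ehecdefeafdgfhddebcede
  20 |  15 | fdgfhddebcede
  21 |  12 | feafdgfhddebcede
  22 |  18 | fhddebcede
  23 |   1 | gedhaehecdefeafdgfhddebcede
  24 |  17 | gfhddebcede
  25 |   4 | haehecdefeafdgfhddebcede
  26 |  19 | hddebcede
  27 |   7 | hecdefeafdgfhddebcede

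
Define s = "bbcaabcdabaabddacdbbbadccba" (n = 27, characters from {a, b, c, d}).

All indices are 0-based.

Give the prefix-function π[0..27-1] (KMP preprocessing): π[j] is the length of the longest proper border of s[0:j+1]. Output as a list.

[0, 1, 0, 0, 0, 1, 0, 0, 0, 1, 0, 0, 1, 0, 0, 0, 0, 0, 1, 2, 2, 0, 0, 0, 0, 1, 0]

π[0] = 0
j=1 s[j]='b': π[1]=1 (border 'b')
j=2 s[j]='c': k: 1→0; π[2]=0 (border '')
j=3 s[j]='a': π[3]=0 (border '')
j=4 s[j]='a': π[4]=0 (border '')
j=5 s[j]='b': π[5]=1 (border 'b')
j=6 s[j]='c': k: 1→0; π[6]=0 (border '')
j=7 s[j]='d': π[7]=0 (border '')
j=8 s[j]='a': π[8]=0 (border '')
j=9 s[j]='b': π[9]=1 (border 'b')
j=10 s[j]='a': k: 1→0; π[10]=0 (border '')
j=11 s[j]='a': π[11]=0 (border '')
j=12 s[j]='b': π[12]=1 (border 'b')
j=13 s[j]='d': k: 1→0; π[13]=0 (border '')
j=14 s[j]='d': π[14]=0 (border '')
j=15 s[j]='a': π[15]=0 (border '')
j=16 s[j]='c': π[16]=0 (border '')
j=17 s[j]='d': π[17]=0 (border '')
j=18 s[j]='b': π[18]=1 (border 'b')
j=19 s[j]='b': π[19]=2 (border 'bb')
j=20 s[j]='b': k: 2→1; π[20]=2 (border 'bb')
j=21 s[j]='a': k: 2→1→0; π[21]=0 (border '')
j=22 s[j]='d': π[22]=0 (border '')
j=23 s[j]='c': π[23]=0 (border '')
j=24 s[j]='c': π[24]=0 (border '')
j=25 s[j]='b': π[25]=1 (border 'b')
j=26 s[j]='a': k: 1→0; π[26]=0 (border '')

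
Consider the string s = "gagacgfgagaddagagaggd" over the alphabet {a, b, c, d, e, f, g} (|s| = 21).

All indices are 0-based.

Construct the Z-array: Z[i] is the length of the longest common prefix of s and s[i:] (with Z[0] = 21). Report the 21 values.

Z[0]=21
i=1: outside box; Z[1]=0
i=2: outside box; Z[2]=2 extend→box=[2,4)
i=3: min(r-i=1, Z[1]=0)=0; Z[3]=0
i=4: outside box; Z[4]=0
i=5: outside box; Z[5]=1 extend→box=[5,6)
i=6: outside box; Z[6]=0
i=7: outside box; Z[7]=4 extend→box=[7,11)
i=8: min(r-i=3, Z[1]=0)=0; Z[8]=0
i=9: min(r-i=2, Z[2]=2)=2; Z[9]=2
i=10: min(r-i=1, Z[3]=0)=0; Z[10]=0
i=11: outside box; Z[11]=0
i=12: outside box; Z[12]=0
i=13: outside box; Z[13]=0
i=14: outside box; Z[14]=4 extend→box=[14,18)
i=15: min(r-i=3, Z[1]=0)=0; Z[15]=0
i=16: min(r-i=2, Z[2]=2)=2; Z[16]=3 extend→box=[16,19)
i=17: min(r-i=2, Z[1]=0)=0; Z[17]=0
i=18: min(r-i=1, Z[2]=2)=1; Z[18]=1
i=19: outside box; Z[19]=1 extend→box=[19,20)
i=20: outside box; Z[20]=0

[21, 0, 2, 0, 0, 1, 0, 4, 0, 2, 0, 0, 0, 0, 4, 0, 3, 0, 1, 1, 0]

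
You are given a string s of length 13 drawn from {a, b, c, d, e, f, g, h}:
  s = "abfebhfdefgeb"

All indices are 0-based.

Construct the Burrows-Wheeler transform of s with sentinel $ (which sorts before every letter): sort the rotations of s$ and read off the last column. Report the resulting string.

b$eaefgfdhbefb

rank  rotation        last
    0  $abfebhfdefgeb  b
    1  abfebhfdefgeb$  $
    2  b$abfebhfdefge  e
    3  bfebhfdefgeb$a  a
    4  bhfdefgeb$abfe  e
    5  defgeb$abfebhf  f
    6  eb$abfebhfdefg  g
    7  ebhfdefgeb$abf  f
    8  efgeb$abfebhfd  d
    9  fdefgeb$abfebh  h
   10  febhfdefgeb$ab  b
   11  fgeb$abfebhfde  e
   12  geb$abfebhfdef  f
   13  hfdefgeb$abfeb  b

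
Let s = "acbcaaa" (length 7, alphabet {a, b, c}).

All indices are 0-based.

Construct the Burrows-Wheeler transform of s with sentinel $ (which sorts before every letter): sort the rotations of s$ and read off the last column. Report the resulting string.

rank  rotation  last
    0  $acbcaaa  a
    1  a$acbcaa  a
    2  aa$acbca  a
    3  aaa$acbc  c
    4  acbcaaa$  $
    5  bcaaa$ac  c
    6  caaa$acb  b
    7  cbcaaa$a  a

aaac$cba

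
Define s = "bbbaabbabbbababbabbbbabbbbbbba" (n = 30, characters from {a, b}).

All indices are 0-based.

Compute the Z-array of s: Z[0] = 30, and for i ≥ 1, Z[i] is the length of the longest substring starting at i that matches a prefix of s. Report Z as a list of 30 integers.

[30, 2, 1, 0, 0, 2, 1, 0, 4, 2, 1, 0, 1, 0, 2, 1, 0, 3, 4, 2, 1, 0, 3, 3, 3, 3, 4, 2, 1, 0]

Z[0]=30
i=1: outside box; Z[1]=2 extend→box=[1,3)
i=2: min(r-i=1, Z[1]=2)=1; Z[2]=1
i=3: outside box; Z[3]=0
i=4: outside box; Z[4]=0
i=5: outside box; Z[5]=2 extend→box=[5,7)
i=6: min(r-i=1, Z[1]=2)=1; Z[6]=1
i=7: outside box; Z[7]=0
i=8: outside box; Z[8]=4 extend→box=[8,12)
i=9: min(r-i=3, Z[1]=2)=2; Z[9]=2
i=10: min(r-i=2, Z[2]=1)=1; Z[10]=1
i=11: min(r-i=1, Z[3]=0)=0; Z[11]=0
i=12: outside box; Z[12]=1 extend→box=[12,13)
i=13: outside box; Z[13]=0
i=14: outside box; Z[14]=2 extend→box=[14,16)
i=15: min(r-i=1, Z[1]=2)=1; Z[15]=1
i=16: outside box; Z[16]=0
i=17: outside box; Z[17]=3 extend→box=[17,20)
i=18: min(r-i=2, Z[1]=2)=2; Z[18]=4 extend→box=[18,22)
i=19: min(r-i=3, Z[1]=2)=2; Z[19]=2
i=20: min(r-i=2, Z[2]=1)=1; Z[20]=1
i=21: min(r-i=1, Z[3]=0)=0; Z[21]=0
i=22: outside box; Z[22]=3 extend→box=[22,25)
i=23: min(r-i=2, Z[1]=2)=2; Z[23]=3 extend→box=[23,26)
i=24: min(r-i=2, Z[1]=2)=2; Z[24]=3 extend→box=[24,27)
i=25: min(r-i=2, Z[1]=2)=2; Z[25]=3 extend→box=[25,28)
i=26: min(r-i=2, Z[1]=2)=2; Z[26]=4 extend→box=[26,30)
i=27: min(r-i=3, Z[1]=2)=2; Z[27]=2
i=28: min(r-i=2, Z[2]=1)=1; Z[28]=1
i=29: min(r-i=1, Z[3]=0)=0; Z[29]=0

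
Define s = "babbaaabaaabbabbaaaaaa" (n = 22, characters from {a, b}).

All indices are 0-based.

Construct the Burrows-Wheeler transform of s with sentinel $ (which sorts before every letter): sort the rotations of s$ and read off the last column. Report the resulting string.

aaaaaabbbaaabbabbab$aaa

rank  rotation                 last
    0  $babbaaabaaabbabbaaaaaa  a
    1  a$babbaaabaaabbabbaaaaa  a
    2  aa$babbaaabaaabbabbaaaa  a
    3  aaa$babbaaabaaabbabbaaa  a
    4  aaaa$babbaaabaaabbabbaa  a
    5  aaaaa$babbaaabaaabbabba  a
    6  aaaaaa$babbaaabaaabbabb  b
    7  aaabaaabbabbaaaaaa$babb  b
    8  aaabbabbaaaaaa$babbaaab  b
    9  aabaaabbabbaaaaaa$babba  a
   10  aabbabbaaaaaa$babbaaaba  a
   11  abaaabbabbaaaaaa$babbaa  a
   12  abbaaaaaa$babbaaabaaabb  b
   13  abbaaabaaabbabbaaaaaa$b  b
   14  abbabbaaaaaa$babbaaabaa  a
   15  baaaaaa$babbaaabaaabbab  b
   16  baaabaaabbabbaaaaaa$bab  b
   17  baaabbabbaaaaaa$babbaaa  a
   18  babbaaaaaa$babbaaabaaab  b
   19  babbaaabaaabbabbaaaaaa$  $
   20  bbaaaaaa$babbaaabaaabba  a
   21  bbaaabaaabbabbaaaaaa$ba  a
   22  bbabbaaaaaa$babbaaabaaa  a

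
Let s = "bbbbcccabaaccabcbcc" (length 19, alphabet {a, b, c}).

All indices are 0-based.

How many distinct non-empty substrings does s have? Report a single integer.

160

rank | idx | suffix
   0 |   9 | aaccabcbcc
   1 |   7 | abaaccabcbcc
   2 |  13 | abcbcc
   3 |  10 | accabcbcc
   4 |   8 | baaccabcbcc
   5 |   0 | bbbbcccabaaccabcbcc
   6 |   1 | bbbcccabaaccabcbcc
   7 |   2 | bbcccabaaccabcbcc
   8 |  14 | bcbcc
   9 |  16 | bcc
  10 |   3 | bcccabaaccabcbcc
  11 |  18 | c
  12 |   6 | cabaaccabcbcc
  13 |  12 | cabcbcc
  14 |  15 | cbcc
  15 |  17 | cc
  16 |   5 | ccabaaccabcbcc
  17 |  11 | ccabcbcc
  18 |   4 | cccabaaccabcbcc

SA = [9, 7, 13, 10, 8, 0, 1, 2, 14, 16, 3, 18, 6, 12, 15, 17, 5, 11, 4]
[i] adj suffixes → lcp
  [1] 9/7 → 1 ('a')
  [2] 7/13 → 2 ('ab')
  [3] 13/10 → 1 ('a')
  [4] 10/8 → 0 ('')
  [5] 8/0 → 1 ('b')
  [6] 0/1 → 3 ('bbb')
  [7] 1/2 → 2 ('bb')
  [8] 2/14 → 1 ('b')
  [9] 14/16 → 2 ('bc')
  [10] 16/3 → 3 ('bcc')
  [11] 3/18 → 0 ('')
  [12] 18/6 → 1 ('c')
  [13] 6/12 → 3 ('cab')
  [14] 12/15 → 1 ('c')
  [15] 15/17 → 1 ('c')
  [16] 17/5 → 2 ('cc')
  [17] 5/11 → 4 ('ccab')
  [18] 11/4 → 2 ('cc')

n(n+1)/2 = 19·20/2 = 190
Σ LCP = 0 + 1 + 2 + 1 + 0 + 1 + 3 + 2 + 1 + 2 + 3 + 0 + 1 + 3 + 1 + 1 + 2 + 4 + 2 = 30
distinct = 190 − 30 = 160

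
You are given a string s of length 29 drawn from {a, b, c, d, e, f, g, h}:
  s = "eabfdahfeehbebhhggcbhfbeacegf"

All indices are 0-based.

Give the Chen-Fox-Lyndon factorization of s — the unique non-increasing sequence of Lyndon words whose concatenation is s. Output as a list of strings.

["e", "abfdahfeehbebhhggcbhfbeacegf"]

emit factor 1: 'e' (i=0, period=1)
emit factor 2: 'abfdahfeehbebhhggcbhfbeacegf' (i=1, period=28)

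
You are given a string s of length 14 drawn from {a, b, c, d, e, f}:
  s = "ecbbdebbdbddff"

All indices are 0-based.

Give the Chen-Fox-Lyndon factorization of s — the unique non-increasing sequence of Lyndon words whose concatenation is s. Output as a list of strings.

emit factor 1: 'e' (i=0, period=1)
emit factor 2: 'c' (i=1, period=1)
emit factor 3: 'bbde' (i=2, period=4)
emit factor 4: 'bbdbddff' (i=6, period=8)

["e", "c", "bbde", "bbdbddff"]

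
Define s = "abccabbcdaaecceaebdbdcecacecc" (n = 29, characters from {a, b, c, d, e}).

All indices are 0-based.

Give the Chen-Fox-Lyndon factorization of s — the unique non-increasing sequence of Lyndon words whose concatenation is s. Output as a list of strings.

["abcc", "abbcd", "aaecceaebdbdcecacecc"]

emit factor 1: 'abcc' (i=0, period=4)
emit factor 2: 'abbcd' (i=4, period=5)
emit factor 3: 'aaecceaebdbdcecacecc' (i=9, period=20)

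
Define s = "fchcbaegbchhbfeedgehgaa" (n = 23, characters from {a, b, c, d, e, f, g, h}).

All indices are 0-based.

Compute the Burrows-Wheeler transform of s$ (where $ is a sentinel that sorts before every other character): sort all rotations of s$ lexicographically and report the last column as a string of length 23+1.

rank  rotation                  last
    0  $fchcbaegbchhbfeedgehgaa  a
    1  a$fchcbaegbchhbfeedgehga  a
    2  aa$fchcbaegbchhbfeedgehg  g
    3  aegbchhbfeedgehgaa$fchcb  b
    4  baegbchhbfeedgehgaa$fchc  c
    5  bchhbfeedgehgaa$fchcbaeg  g
    6  bfeedgehgaa$fchcbaegbchh  h
    7  cbaegbchhbfeedgehgaa$fch  h
    8  chcbaegbchhbfeedgehgaa$f  f
    9  chhbfeedgehgaa$fchcbaegb  b
   10  dgehgaa$fchcbaegbchhbfee  e
   11  edgehgaa$fchcbaegbchhbfe  e
   12  eedgehgaa$fchcbaegbchhbf  f
   13  egbchhbfeedgehgaa$fchcba  a
   14  ehgaa$fchcbaegbchhbfeedg  g
   15  fchcbaegbchhbfeedgehgaa$  $
   16  feedgehgaa$fchcbaegbchhb  b
   17  gaa$fchcbaegbchhbfeedgeh  h
   18  gbchhbfeedgehgaa$fchcbae  e
   19  gehgaa$fchcbaegbchhbfeed  d
   20  hbfeedgehgaa$fchcbaegbch  h
   21  hcbaegbchhbfeedgehgaa$fc  c
   22  hgaa$fchcbaegbchhbfeedge  e
   23  hhbfeedgehgaa$fchcbaegbc  c

aagbcghhfbeefag$bhedhcec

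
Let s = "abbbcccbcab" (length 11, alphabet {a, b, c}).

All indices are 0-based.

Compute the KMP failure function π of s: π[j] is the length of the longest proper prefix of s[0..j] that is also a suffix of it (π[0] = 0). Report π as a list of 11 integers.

π[0] = 0
j=1 s[j]='b': π[1]=0 (border '')
j=2 s[j]='b': π[2]=0 (border '')
j=3 s[j]='b': π[3]=0 (border '')
j=4 s[j]='c': π[4]=0 (border '')
j=5 s[j]='c': π[5]=0 (border '')
j=6 s[j]='c': π[6]=0 (border '')
j=7 s[j]='b': π[7]=0 (border '')
j=8 s[j]='c': π[8]=0 (border '')
j=9 s[j]='a': π[9]=1 (border 'a')
j=10 s[j]='b': π[10]=2 (border 'ab')

[0, 0, 0, 0, 0, 0, 0, 0, 0, 1, 2]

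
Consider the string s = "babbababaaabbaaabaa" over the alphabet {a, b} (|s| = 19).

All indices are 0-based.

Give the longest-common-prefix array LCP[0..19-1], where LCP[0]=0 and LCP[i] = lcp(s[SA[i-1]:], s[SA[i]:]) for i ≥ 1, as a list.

[0, 1, 2, 4, 2, 3, 1, 4, 3, 2, 4, 0, 3, 5, 2, 4, 3, 1, 3]

sorted suffixes:
  #0 SA[0]=18  'a'
  #1 SA[1]=17  'aa'
  #2 SA[2]=13  'aaabaa'
  #3 SA[3]=8  'aaabbaaabaa'
  #4 SA[4]=14  'aabaa'
  #5 SA[5]=9  'aabbaaabaa'
  #6 SA[6]=15  'abaa'
  #7 SA[7]=6  'abaaabbaaabaa'
  #8 SA[8]=4  'ababaaabbaaabaa'
  #9 SA[9]=10  'abbaaabaa'
  #10 SA[10]=1  'abbababaaabbaaabaa'
  #11 SA[11]=16  'baa'
  #12 SA[12]=12  'baaabaa'
  #13 SA[13]=7  'baaabbaaabaa'
  #14 SA[14]=5  'babaaabbaaabaa'
  #15 SA[15]=3  'bababaaabbaaabaa'
  #16 SA[16]=0  'babbababaaabbaaabaa'
  #17 SA[17]=11  'bbaaabaa'
  #18 SA[18]=2  'bbababaaabbaaabaa'

SA = [18, 17, 13, 8, 14, 9, 15, 6, 4, 10, 1, 16, 12, 7, 5, 3, 0, 11, 2]
[i] adj suffixes → lcp
  [1] 18/17 → 1 ('a')
  [2] 17/13 → 2 ('aa')
  [3] 13/8 → 4 ('aaab')
  [4] 8/14 → 2 ('aa')
  [5] 14/9 → 3 ('aab')
  [6] 9/15 → 1 ('a')
  [7] 15/6 → 4 ('abaa')
  [8] 6/4 → 3 ('aba')
  [9] 4/10 → 2 ('ab')
  [10] 10/1 → 4 ('abba')
  [11] 1/16 → 0 ('')
  [12] 16/12 → 3 ('baa')
  [13] 12/7 → 5 ('baaab')
  [14] 7/5 → 2 ('ba')
  [15] 5/3 → 4 ('baba')
  [16] 3/0 → 3 ('bab')
  [17] 0/11 → 1 ('b')
  [18] 11/2 → 3 ('bba')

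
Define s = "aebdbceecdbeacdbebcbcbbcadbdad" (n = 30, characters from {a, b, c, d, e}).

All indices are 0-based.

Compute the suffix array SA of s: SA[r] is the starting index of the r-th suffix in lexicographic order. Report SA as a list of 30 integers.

[12, 28, 24, 0, 21, 22, 19, 17, 4, 26, 2, 10, 15, 23, 20, 18, 8, 13, 5, 29, 27, 3, 25, 9, 14, 11, 16, 1, 7, 6]

sorted suffixes:
  #0 SA[0]=12  'acdbebcbcbbcadbdad'
  #1 SA[1]=28  'ad'
  #2 SA[2]=24  'adbdad'
  #3 SA[3]=0  'aebdbceecdbeacdbebcbcbbcadbdad'
  #4 SA[4]=21  'bbcadbdad'
  #5 SA[5]=22  'bcadbdad'
  #6 SA[6]=19  'bcbbcadbdad'
  #7 SA[7]=17  'bcbcbbcadbdad'
  #8 SA[8]=4  'bceecdbeacdbebcbcbbcadbdad'
  #9 SA[9]=26  'bdad'
  #10 SA[10]=2  'bdbceecdbeacdbebcbcbbcadbdad'
  #11 SA[11]=10  'beacdbebcbcbbcadbdad'
  #12 SA[12]=15  'bebcbcbbcadbdad'
  #13 SA[13]=23  'cadbdad'
  #14 SA[14]=20  'cbbcadbdad'
  #15 SA[15]=18  'cbcbbcadbdad'
  #16 SA[16]=8  'cdbeacdbebcbcbbcadbdad'
  #17 SA[17]=13  'cdbebcbcbbcadbdad'
  #18 SA[18]=5  'ceecdbeacdbebcbcbbcadbdad'
  #19 SA[19]=29  'd'
  #20 SA[20]=27  'dad'
  #21 SA[21]=3  'dbceecdbeacdbebcbcbbcadbdad'
  #22 SA[22]=25  'dbdad'
  #23 SA[23]=9  'dbeacdbebcbcbbcadbdad'
  #24 SA[24]=14  'dbebcbcbbcadbdad'
  #25 SA[25]=11  'eacdbebcbcbbcadbdad'
  #26 SA[26]=16  'ebcbcbbcadbdad'
  #27 SA[27]=1  'ebdbceecdbeacdbebcbcbbcadbdad'
  #28 SA[28]=7  'ecdbeacdbebcbcbbcadbdad'
  #29 SA[29]=6  'eecdbeacdbebcbcbbcadbdad'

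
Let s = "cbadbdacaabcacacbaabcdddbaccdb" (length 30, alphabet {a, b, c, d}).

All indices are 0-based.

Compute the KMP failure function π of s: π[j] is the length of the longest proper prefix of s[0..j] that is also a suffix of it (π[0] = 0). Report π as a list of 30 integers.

[0, 0, 0, 0, 0, 0, 0, 1, 0, 0, 0, 1, 0, 1, 0, 1, 2, 3, 0, 0, 1, 0, 0, 0, 0, 0, 1, 1, 0, 0]

π[0] = 0
j=1 s[j]='b': π[1]=0 (border '')
j=2 s[j]='a': π[2]=0 (border '')
j=3 s[j]='d': π[3]=0 (border '')
j=4 s[j]='b': π[4]=0 (border '')
j=5 s[j]='d': π[5]=0 (border '')
j=6 s[j]='a': π[6]=0 (border '')
j=7 s[j]='c': π[7]=1 (border 'c')
j=8 s[j]='a': k: 1→0; π[8]=0 (border '')
j=9 s[j]='a': π[9]=0 (border '')
j=10 s[j]='b': π[10]=0 (border '')
j=11 s[j]='c': π[11]=1 (border 'c')
j=12 s[j]='a': k: 1→0; π[12]=0 (border '')
j=13 s[j]='c': π[13]=1 (border 'c')
j=14 s[j]='a': k: 1→0; π[14]=0 (border '')
j=15 s[j]='c': π[15]=1 (border 'c')
j=16 s[j]='b': π[16]=2 (border 'cb')
j=17 s[j]='a': π[17]=3 (border 'cba')
j=18 s[j]='a': k: 3→0; π[18]=0 (border '')
j=19 s[j]='b': π[19]=0 (border '')
j=20 s[j]='c': π[20]=1 (border 'c')
j=21 s[j]='d': k: 1→0; π[21]=0 (border '')
j=22 s[j]='d': π[22]=0 (border '')
j=23 s[j]='d': π[23]=0 (border '')
j=24 s[j]='b': π[24]=0 (border '')
j=25 s[j]='a': π[25]=0 (border '')
j=26 s[j]='c': π[26]=1 (border 'c')
j=27 s[j]='c': k: 1→0; π[27]=1 (border 'c')
j=28 s[j]='d': k: 1→0; π[28]=0 (border '')
j=29 s[j]='b': π[29]=0 (border '')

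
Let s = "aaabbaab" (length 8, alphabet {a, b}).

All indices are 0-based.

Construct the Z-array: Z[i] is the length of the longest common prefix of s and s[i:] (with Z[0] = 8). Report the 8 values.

[8, 2, 1, 0, 0, 2, 1, 0]

Z[0]=8
i=1: i≥r, start 0; Z[1]=2 grow→box=[1,3)
i=2: min(r-i=1, Z[1]=2)=1; Z[2]=1
i=3: i≥r, start 0; Z[3]=0
i=4: i≥r, start 0; Z[4]=0
i=5: i≥r, start 0; Z[5]=2 grow→box=[5,7)
i=6: min(r-i=1, Z[1]=2)=1; Z[6]=1
i=7: i≥r, start 0; Z[7]=0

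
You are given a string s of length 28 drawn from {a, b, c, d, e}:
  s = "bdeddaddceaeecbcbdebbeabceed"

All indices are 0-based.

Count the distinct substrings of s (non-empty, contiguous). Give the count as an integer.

sorted suffixes:
  #0 SA[0]=22  'abceed'
  #1 SA[1]=5  'addceaeecbcbdebbeabceed'
  #2 SA[2]=10  'aeecbcbdebbeabceed'
  #3 SA[3]=19  'bbeabceed'
  #4 SA[4]=14  'bcbdebbeabceed'
  #5 SA[5]=23  'bceed'
  #6 SA[6]=16  'bdebbeabceed'
  #7 SA[7]=0  'bdeddaddceaeecbcbdebbeabceed'
  #8 SA[8]=20  'beabceed'
  #9 SA[9]=13  'cbcbdebbeabceed'
  #10 SA[10]=15  'cbdebbeabceed'
  #11 SA[11]=8  'ceaeecbcbdebbeabceed'
  #12 SA[12]=24  'ceed'
  #13 SA[13]=27  'd'
  #14 SA[14]=4  'daddceaeecbcbdebbeabceed'
  #15 SA[15]=7  'dceaeecbcbdebbeabceed'
  #16 SA[16]=3  'ddaddceaeecbcbdebbeabceed'
  #17 SA[17]=6  'ddceaeecbcbdebbeabceed'
  #18 SA[18]=17  'debbeabceed'
  #19 SA[19]=1  'deddaddceaeecbcbdebbeabceed'
  #20 SA[20]=21  'eabceed'
  #21 SA[21]=9  'eaeecbcbdebbeabceed'
  #22 SA[22]=18  'ebbeabceed'
  #23 SA[23]=12  'ecbcbdebbeabceed'
  #24 SA[24]=26  'ed'
  #25 SA[25]=2  'eddaddceaeecbcbdebbeabceed'
  #26 SA[26]=11  'eecbcbdebbeabceed'
  #27 SA[27]=25  'eed'

SA = [22, 5, 10, 19, 14, 23, 16, 0, 20, 13, 15, 8, 24, 27, 4, 7, 3, 6, 17, 1, 21, 9, 18, 12, 26, 2, 11, 25]
rank  pair      lcp
   1  s[22:],s[5:]  1  'a'
   2  s[5:],s[10:]  1  'a'
   3  s[10:],s[19:]  0  ''
   4  s[19:],s[14:]  1  'b'
   5  s[14:],s[23:]  2  'bc'
   6  s[23:],s[16:]  1  'b'
   7  s[16:],s[0:]  3  'bde'
   8  s[0:],s[20:]  1  'b'
   9  s[20:],s[13:]  0  ''
  10  s[13:],s[15:]  2  'cb'
  11  s[15:],s[8:]  1  'c'
  12  s[8:],s[24:]  2  'ce'
  13  s[24:],s[27:]  0  ''
  14  s[27:],s[4:]  1  'd'
  15  s[4:],s[7:]  1  'd'
  16  s[7:],s[3:]  1  'd'
  17  s[3:],s[6:]  2  'dd'
  18  s[6:],s[17:]  1  'd'
  19  s[17:],s[1:]  2  'de'
  20  s[1:],s[21:]  0  ''
  21  s[21:],s[9:]  2  'ea'
  22  s[9:],s[18:]  1  'e'
  23  s[18:],s[12:]  1  'e'
  24  s[12:],s[26:]  1  'e'
  25  s[26:],s[2:]  2  'ed'
  26  s[2:],s[11:]  1  'e'
  27  s[11:],s[25:]  2  'ee'

n(n+1)/2 = 28·29/2 = 406
Σ LCP = 0 + 1 + 1 + 0 + 1 + 2 + 1 + 3 + 1 + 0 + 2 + 1 + 2 + 0 + 1 + 1 + 1 + 2 + 1 + 2 + 0 + 2 + 1 + 1 + 1 + 2 + 1 + 2 = 33
distinct = 406 − 33 = 373

373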